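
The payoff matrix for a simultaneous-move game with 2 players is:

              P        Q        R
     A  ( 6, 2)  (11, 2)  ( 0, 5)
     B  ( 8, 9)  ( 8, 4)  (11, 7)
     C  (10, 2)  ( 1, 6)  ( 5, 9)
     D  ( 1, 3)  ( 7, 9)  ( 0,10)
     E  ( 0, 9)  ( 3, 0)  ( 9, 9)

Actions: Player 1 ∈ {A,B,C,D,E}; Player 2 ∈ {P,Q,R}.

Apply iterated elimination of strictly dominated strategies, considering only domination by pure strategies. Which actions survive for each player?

Survivors P1:{B,C} P2:{P,R}

P1 drop D (B beats it: P:8>1 Q:8>7 R:11>0)
P1 drop E (B beats it: P:8>0 Q:8>3 R:11>9)
P2 drop Q (R beats it: A:5>2 B:7>4 C:9>6)
P1 drop A (B beats it: P:8>6 R:11>0)
P1→{B,C} P2→{P,R}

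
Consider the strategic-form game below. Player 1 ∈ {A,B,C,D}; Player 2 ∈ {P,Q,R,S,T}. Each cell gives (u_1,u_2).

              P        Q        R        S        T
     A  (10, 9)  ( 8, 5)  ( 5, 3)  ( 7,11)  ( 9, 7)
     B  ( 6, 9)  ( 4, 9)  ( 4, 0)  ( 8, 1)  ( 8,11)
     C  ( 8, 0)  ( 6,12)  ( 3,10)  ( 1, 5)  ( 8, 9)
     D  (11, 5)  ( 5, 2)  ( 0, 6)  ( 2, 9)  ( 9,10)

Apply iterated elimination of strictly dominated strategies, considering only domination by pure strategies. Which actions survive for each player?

Remaining: P1:{A,B,D} P2:{P,S,T}

P1 drop C (A beats it: P:10>8 Q:8>6 R:5>3 S:7>1 T:9>8)
P2 drop Q (T beats it: A:7>5 B:11>9 D:10>2)
P2 drop R (S beats it: A:11>3 B:1>0 D:9>6)
P1→{A,B,D} P2→{P,S,T}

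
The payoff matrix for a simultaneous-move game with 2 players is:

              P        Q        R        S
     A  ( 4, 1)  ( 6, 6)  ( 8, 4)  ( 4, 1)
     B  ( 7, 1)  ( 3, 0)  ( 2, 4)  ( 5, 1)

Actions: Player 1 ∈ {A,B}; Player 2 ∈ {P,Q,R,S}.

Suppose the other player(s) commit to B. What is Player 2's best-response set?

u_2(P vs B) = 1
u_2(Q vs B) = 0
u_2(R vs B) = 4
u_2(S vs B) = 1
max payoff 4 at {R}

BR_2 = {R}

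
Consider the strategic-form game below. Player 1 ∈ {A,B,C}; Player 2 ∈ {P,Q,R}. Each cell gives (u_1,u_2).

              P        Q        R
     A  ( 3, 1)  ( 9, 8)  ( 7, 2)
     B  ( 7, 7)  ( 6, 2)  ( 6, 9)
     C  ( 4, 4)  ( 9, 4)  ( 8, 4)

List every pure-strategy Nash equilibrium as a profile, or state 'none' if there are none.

(A,P): not NE [P1→B gives 7>3; P2→Q gives 8>1]
(A,Q): NE
(A,R): not NE [P1→C gives 8>7; P2→Q gives 8>2]
(B,P): not NE [P2→R gives 9>7]
(B,Q): not NE [P1→C gives 9>6; P2→R gives 9>2]
(B,R): not NE [P1→C gives 8>6]
(C,P): not NE [P1→B gives 7>4]
(C,Q): NE
(C,R): NE

NE set: (A,Q), (C,Q), (C,R)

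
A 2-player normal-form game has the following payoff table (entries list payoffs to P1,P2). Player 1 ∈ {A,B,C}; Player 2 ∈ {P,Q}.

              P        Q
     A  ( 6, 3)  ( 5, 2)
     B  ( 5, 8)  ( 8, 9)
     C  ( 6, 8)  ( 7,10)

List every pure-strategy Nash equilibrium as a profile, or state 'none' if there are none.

(A,P): NE
(A,Q): not NE [P1→B gives 8>5; P2→P gives 3>2]
(B,P): not NE [P1→C gives 6>5; P2→Q gives 9>8]
(B,Q): NE
(C,P): not NE [P2→Q gives 10>8]
(C,Q): not NE [P1→B gives 8>7]

Nash profiles: (A,P), (B,Q)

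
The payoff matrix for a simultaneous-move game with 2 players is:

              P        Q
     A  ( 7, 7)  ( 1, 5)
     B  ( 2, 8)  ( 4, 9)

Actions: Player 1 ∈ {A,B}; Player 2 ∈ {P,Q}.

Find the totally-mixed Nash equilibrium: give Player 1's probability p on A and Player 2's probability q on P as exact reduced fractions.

P1 indiff ⇒ q·7+(1-q)·1 = q·2+(1-q)·4 ⇒ q(5) = (1-q)(3) ⇒ q = 3/8
P2 indiff ⇒ p·7+(1-p)·8 = p·5+(1-p)·9 ⇒ p(2) = (1-p)(1) ⇒ p = 1/3

(p,q) = (1/3, 3/8)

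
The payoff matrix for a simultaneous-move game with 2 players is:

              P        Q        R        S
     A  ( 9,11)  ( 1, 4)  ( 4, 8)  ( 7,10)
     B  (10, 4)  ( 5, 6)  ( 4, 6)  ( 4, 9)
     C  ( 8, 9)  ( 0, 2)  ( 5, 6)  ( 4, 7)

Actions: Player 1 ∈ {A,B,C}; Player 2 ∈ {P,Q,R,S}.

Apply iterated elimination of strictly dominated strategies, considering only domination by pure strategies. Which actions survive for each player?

P2 drop Q (S beats it: A:10>4 B:9>6 C:7>2)
P2 drop R (S beats it: A:10>8 B:9>6 C:7>6)
P1 drop C (A beats it: P:9>8 S:7>4)
P1→{A,B} P2→{P,S}

IESDS → P1:{A,B} P2:{P,S}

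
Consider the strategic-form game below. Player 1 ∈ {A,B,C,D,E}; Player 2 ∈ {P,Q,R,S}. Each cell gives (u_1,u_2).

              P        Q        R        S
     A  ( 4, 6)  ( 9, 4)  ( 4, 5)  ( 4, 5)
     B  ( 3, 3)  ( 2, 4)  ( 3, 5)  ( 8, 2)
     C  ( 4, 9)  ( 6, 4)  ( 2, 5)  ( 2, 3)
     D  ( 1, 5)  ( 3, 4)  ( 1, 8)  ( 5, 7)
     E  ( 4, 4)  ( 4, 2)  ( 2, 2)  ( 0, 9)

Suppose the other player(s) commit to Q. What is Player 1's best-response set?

u_1(A vs Q) = 9
u_1(B vs Q) = 2
u_1(C vs Q) = 6
u_1(D vs Q) = 3
u_1(E vs Q) = 4
max payoff 9 at {A}

P1 best: {A}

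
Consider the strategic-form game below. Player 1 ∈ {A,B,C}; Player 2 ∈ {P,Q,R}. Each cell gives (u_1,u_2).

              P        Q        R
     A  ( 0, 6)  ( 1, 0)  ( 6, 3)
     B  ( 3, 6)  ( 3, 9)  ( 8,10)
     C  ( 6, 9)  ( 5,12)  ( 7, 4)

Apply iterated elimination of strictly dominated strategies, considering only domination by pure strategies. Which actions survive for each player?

IESDS → P1:{B,C} P2:{Q,R}

P1 drop A (B beats it: P:3>0 Q:3>1 R:8>6)
P2 drop P (Q beats it: B:9>6 C:12>9)
P1→{B,C} P2→{Q,R}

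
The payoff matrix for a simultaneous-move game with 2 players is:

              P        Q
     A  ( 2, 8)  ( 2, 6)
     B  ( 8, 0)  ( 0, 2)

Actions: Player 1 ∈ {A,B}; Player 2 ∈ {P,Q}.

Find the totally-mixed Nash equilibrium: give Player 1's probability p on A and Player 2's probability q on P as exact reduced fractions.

P1 mixes 1/2 on A; P2 mixes 1/4 on P

P1 indiff ⇒ q·2+(1-q)·2 = q·8+(1-q)·0 ⇒ q(-6) = (1-q)(-2) ⇒ q = 1/4
P2 indiff ⇒ p·8+(1-p)·0 = p·6+(1-p)·2 ⇒ p(2) = (1-p)(2) ⇒ p = 1/2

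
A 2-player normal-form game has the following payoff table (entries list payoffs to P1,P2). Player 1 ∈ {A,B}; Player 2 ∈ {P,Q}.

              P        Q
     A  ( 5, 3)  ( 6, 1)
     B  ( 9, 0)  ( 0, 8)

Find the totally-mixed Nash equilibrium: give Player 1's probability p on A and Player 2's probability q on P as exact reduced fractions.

p=4/5, q=3/5

P1 indiff ⇒ q·5+(1-q)·6 = q·9+(1-q)·0 ⇒ q(-4) = (1-q)(-6) ⇒ q = 3/5
P2 indiff ⇒ p·3+(1-p)·0 = p·1+(1-p)·8 ⇒ p(2) = (1-p)(8) ⇒ p = 4/5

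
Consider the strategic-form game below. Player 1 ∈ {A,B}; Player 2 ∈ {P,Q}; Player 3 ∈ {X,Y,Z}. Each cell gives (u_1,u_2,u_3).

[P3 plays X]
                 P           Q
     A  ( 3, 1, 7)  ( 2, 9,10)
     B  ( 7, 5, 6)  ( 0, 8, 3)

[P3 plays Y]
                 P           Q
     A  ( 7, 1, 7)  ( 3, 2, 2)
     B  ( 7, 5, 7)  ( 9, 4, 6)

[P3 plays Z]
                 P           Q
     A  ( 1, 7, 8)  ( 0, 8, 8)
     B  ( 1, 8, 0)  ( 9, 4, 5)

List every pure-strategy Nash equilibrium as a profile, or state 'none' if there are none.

PSNE = {(A,Q,X), (B,P,Y)}

(A,P,X): not NE [P1→B gives 7>3; P2→Q gives 9>1; P3→Z gives 8>7]
(A,P,Y): not NE [P2→Q gives 2>1; P3→Z gives 8>7]
(A,P,Z): not NE [P2→Q gives 8>7]
(A,Q,X): NE
(A,Q,Y): not NE [P1→B gives 9>3; P3→X gives 10>2]
(A,Q,Z): not NE [P1→B gives 9>0; P3→X gives 10>8]
(B,P,X): not NE [P2→Q gives 8>5; P3→Y gives 7>6]
(B,P,Y): NE
(B,P,Z): not NE [P3→Y gives 7>0]
(B,Q,X): not NE [P1→A gives 2>0; P3→Y gives 6>3]
(B,Q,Y): not NE [P2→P gives 5>4]
(B,Q,Z): not NE [P2→P gives 8>4; P3→Y gives 6>5]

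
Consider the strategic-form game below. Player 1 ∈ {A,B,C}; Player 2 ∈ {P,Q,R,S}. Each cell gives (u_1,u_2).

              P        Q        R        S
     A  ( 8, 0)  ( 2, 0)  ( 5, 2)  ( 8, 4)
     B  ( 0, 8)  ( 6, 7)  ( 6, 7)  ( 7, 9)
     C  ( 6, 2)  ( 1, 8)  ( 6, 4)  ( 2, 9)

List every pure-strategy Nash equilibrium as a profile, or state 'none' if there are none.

Nash profiles: (A,S)

(A,P): not NE [P2→S gives 4>0]
(A,Q): not NE [P1→B gives 6>2; P2→S gives 4>0]
(A,R): not NE [P1→C gives 6>5; P2→S gives 4>2]
(A,S): NE
(B,P): not NE [P1→A gives 8>0; P2→S gives 9>8]
(B,Q): not NE [P2→S gives 9>7]
(B,R): not NE [P2→S gives 9>7]
(B,S): not NE [P1→A gives 8>7]
(C,P): not NE [P1→A gives 8>6; P2→S gives 9>2]
(C,Q): not NE [P1→B gives 6>1; P2→S gives 9>8]
(C,R): not NE [P2→S gives 9>4]
(C,S): not NE [P1→A gives 8>2]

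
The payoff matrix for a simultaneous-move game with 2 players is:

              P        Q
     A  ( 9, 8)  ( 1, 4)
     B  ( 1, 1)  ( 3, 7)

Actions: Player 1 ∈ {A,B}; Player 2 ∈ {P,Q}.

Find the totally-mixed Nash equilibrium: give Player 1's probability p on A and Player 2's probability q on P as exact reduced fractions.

p=3/5, q=1/5

P1 indiff ⇒ q·9+(1-q)·1 = q·1+(1-q)·3 ⇒ q(8) = (1-q)(2) ⇒ q = 1/5
P2 indiff ⇒ p·8+(1-p)·1 = p·4+(1-p)·7 ⇒ p(4) = (1-p)(6) ⇒ p = 3/5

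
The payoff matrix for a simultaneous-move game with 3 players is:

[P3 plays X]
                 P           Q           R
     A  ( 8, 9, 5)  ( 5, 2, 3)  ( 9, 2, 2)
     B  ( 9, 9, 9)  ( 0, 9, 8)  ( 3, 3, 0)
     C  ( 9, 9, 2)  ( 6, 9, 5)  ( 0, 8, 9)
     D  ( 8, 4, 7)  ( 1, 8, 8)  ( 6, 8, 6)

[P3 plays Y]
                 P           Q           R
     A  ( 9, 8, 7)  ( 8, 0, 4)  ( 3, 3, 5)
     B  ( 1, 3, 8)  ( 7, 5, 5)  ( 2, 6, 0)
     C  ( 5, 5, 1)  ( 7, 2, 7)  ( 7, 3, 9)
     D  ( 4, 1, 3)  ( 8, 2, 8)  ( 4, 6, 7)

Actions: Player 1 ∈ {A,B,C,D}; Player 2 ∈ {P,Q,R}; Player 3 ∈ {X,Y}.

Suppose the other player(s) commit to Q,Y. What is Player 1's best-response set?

u_1(A vs Q,Y) = 8
u_1(B vs Q,Y) = 7
u_1(C vs Q,Y) = 7
u_1(D vs Q,Y) = 8
max payoff 8 at {A,D}

P1 best: {A,D}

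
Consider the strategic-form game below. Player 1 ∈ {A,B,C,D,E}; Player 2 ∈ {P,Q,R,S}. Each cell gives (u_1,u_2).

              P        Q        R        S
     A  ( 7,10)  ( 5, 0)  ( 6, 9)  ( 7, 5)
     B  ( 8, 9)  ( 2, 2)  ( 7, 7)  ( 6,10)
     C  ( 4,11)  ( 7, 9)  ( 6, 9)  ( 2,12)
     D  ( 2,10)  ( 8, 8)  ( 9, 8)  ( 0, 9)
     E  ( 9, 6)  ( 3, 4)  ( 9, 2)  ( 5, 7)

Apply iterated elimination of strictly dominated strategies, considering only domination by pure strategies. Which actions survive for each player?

P2 drop Q (P beats it: A:10>0 B:9>2 C:11>9 D:10>8 E:6>4)
P1 drop C (B beats it: P:8>4 R:7>6 S:6>2)
P2 drop R (P beats it: A:10>9 B:9>7 D:10>8 E:6>2)
P1 drop D (A beats it: P:7>2 S:7>0)
P1→{A,B,E} P2→{P,S}

Remaining: P1:{A,B,E} P2:{P,S}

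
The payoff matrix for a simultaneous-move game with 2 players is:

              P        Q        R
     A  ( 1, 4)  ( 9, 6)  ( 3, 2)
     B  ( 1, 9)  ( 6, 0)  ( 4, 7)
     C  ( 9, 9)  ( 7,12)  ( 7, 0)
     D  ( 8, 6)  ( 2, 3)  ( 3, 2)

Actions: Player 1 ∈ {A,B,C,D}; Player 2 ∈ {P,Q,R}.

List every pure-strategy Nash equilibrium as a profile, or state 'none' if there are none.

(A,P): not NE [P1→C gives 9>1; P2→Q gives 6>4]
(A,Q): NE
(A,R): not NE [P1→C gives 7>3; P2→Q gives 6>2]
(B,P): not NE [P1→C gives 9>1]
(B,Q): not NE [P1→A gives 9>6; P2→P gives 9>0]
(B,R): not NE [P1→C gives 7>4; P2→P gives 9>7]
(C,P): not NE [P2→Q gives 12>9]
(C,Q): not NE [P1→A gives 9>7]
(C,R): not NE [P2→Q gives 12>0]
(D,P): not NE [P1→C gives 9>8]
(D,Q): not NE [P1→A gives 9>2; P2→P gives 6>3]
(D,R): not NE [P1→C gives 7>3; P2→P gives 6>2]

PSNE = {(A,Q)}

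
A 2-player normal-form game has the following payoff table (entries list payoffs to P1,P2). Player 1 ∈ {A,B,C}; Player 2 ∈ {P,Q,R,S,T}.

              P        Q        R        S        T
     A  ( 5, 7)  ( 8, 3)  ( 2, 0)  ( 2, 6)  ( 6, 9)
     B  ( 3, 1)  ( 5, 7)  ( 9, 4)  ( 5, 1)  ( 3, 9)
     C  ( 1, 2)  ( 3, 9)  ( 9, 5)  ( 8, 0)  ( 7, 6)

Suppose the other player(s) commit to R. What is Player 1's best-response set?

u_1(A vs R) = 2
u_1(B vs R) = 9
u_1(C vs R) = 9
max payoff 9 at {B,C}

argmax u_1 = {B,C}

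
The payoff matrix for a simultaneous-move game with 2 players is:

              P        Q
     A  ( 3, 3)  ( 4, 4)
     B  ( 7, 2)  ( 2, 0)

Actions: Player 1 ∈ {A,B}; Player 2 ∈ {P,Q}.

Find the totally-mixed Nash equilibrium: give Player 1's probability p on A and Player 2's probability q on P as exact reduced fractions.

P1 mixes 2/3 on A; P2 mixes 1/3 on P

P1 indiff ⇒ q·3+(1-q)·4 = q·7+(1-q)·2 ⇒ q(-4) = (1-q)(-2) ⇒ q = 1/3
P2 indiff ⇒ p·3+(1-p)·2 = p·4+(1-p)·0 ⇒ p(-1) = (1-p)(-2) ⇒ p = 2/3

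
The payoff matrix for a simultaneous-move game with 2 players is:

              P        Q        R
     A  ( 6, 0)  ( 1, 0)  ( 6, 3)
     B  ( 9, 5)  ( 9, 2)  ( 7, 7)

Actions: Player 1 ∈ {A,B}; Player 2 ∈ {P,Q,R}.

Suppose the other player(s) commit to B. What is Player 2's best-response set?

argmax u_2 = {R}

u_2(P vs B) = 5
u_2(Q vs B) = 2
u_2(R vs B) = 7
max payoff 7 at {R}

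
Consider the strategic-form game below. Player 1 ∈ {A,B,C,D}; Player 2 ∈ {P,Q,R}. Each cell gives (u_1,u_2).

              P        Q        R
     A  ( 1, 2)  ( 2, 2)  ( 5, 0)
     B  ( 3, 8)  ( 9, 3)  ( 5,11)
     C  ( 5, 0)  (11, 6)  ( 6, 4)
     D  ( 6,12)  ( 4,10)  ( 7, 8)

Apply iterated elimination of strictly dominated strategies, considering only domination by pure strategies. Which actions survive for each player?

P1 drop A (C beats it: P:5>1 Q:11>2 R:6>5)
P1 drop B (C beats it: P:5>3 Q:11>9 R:6>5)
P2 drop R (Q beats it: C:6>4 D:10>8)
P1→{C,D} P2→{P,Q}

IESDS → P1:{C,D} P2:{P,Q}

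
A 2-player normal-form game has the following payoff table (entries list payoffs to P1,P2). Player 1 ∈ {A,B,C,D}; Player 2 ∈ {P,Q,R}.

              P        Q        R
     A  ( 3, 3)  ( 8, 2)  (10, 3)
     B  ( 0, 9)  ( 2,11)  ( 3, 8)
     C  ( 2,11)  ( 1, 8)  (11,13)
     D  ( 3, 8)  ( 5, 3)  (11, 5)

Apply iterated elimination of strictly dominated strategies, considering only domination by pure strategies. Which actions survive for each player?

Survivors P1:{A,C,D} P2:{P,R}

P1 drop B (A beats it: P:3>0 Q:8>2 R:10>3)
P2 drop Q (P beats it: A:3>2 C:11>8 D:8>3)
P1→{A,C,D} P2→{P,R}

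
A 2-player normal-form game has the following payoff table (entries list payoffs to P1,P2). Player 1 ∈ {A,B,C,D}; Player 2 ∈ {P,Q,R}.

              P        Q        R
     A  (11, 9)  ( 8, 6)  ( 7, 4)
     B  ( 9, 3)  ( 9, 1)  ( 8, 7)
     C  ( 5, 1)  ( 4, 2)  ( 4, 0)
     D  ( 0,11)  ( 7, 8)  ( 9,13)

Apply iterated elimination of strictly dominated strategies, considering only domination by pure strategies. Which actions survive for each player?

P1 drop C (A beats it: P:11>5 Q:8>4 R:7>4)
P2 drop Q (P beats it: A:9>6 B:3>1 D:11>8)
P1→{A,B,D} P2→{P,R}

IESDS → P1:{A,B,D} P2:{P,R}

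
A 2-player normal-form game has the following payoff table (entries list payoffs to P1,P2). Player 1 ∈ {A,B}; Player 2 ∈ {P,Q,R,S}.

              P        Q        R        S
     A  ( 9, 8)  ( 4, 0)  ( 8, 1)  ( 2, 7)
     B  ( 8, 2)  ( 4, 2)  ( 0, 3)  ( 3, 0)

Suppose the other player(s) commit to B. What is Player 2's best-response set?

P2 best: {R}

u_2(P vs B) = 2
u_2(Q vs B) = 2
u_2(R vs B) = 3
u_2(S vs B) = 0
max payoff 3 at {R}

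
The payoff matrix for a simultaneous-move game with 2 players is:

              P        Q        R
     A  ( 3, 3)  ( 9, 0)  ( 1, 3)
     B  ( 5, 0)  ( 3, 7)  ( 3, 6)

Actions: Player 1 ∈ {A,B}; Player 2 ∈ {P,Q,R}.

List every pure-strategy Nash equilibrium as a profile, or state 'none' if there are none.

Equilibria: none

(A,P): not NE [P1→B gives 5>3]
(A,Q): not NE [P2→R gives 3>0]
(A,R): not NE [P1→B gives 3>1]
(B,P): not NE [P2→Q gives 7>0]
(B,Q): not NE [P1→A gives 9>3]
(B,R): not NE [P2→Q gives 7>6]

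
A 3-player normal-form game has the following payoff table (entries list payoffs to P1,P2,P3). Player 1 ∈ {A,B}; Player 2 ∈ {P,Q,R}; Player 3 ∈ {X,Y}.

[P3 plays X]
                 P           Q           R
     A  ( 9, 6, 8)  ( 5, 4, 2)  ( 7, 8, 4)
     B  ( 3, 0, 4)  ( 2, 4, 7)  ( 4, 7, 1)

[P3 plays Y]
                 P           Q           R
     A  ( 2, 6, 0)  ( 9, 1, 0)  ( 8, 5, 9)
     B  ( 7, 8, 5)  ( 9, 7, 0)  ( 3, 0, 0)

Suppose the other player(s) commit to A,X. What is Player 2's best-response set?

u_2(P vs A,X) = 6
u_2(Q vs A,X) = 4
u_2(R vs A,X) = 8
max payoff 8 at {R}

P2 best: {R}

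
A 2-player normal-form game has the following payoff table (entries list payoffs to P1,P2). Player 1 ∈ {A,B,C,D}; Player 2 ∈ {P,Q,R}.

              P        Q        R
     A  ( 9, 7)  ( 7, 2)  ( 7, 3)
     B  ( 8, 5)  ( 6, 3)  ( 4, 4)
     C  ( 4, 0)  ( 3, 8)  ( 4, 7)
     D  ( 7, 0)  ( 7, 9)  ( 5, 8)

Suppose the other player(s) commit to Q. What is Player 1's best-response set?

P1 best: {A,D}

u_1(A vs Q) = 7
u_1(B vs Q) = 6
u_1(C vs Q) = 3
u_1(D vs Q) = 7
max payoff 7 at {A,D}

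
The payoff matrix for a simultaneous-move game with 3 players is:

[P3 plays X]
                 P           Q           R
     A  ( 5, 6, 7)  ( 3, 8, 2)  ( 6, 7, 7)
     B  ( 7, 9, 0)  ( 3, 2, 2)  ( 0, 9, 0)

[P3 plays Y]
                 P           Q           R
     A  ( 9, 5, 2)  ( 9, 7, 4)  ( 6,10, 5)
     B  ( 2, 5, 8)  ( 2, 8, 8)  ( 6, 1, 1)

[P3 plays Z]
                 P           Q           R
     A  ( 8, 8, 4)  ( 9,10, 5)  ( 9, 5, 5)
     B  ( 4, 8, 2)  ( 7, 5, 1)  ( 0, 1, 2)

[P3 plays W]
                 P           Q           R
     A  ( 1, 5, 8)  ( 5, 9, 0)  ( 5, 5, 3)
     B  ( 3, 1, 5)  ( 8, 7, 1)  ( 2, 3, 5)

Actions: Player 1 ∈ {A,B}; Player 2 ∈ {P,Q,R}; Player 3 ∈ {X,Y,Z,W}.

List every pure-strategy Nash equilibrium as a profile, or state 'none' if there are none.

(A,P,X): not NE [P1→B gives 7>5; P2→Q gives 8>6; P3→W gives 8>7]
(A,P,Y): not NE [P2→R gives 10>5; P3→W gives 8>2]
(A,P,Z): not NE [P2→Q gives 10>8; P3→W gives 8>4]
(A,P,W): not NE [P1→B gives 3>1; P2→Q gives 9>5]
(A,Q,X): not NE [P3→Z gives 5>2]
(A,Q,Y): not NE [P2→R gives 10>7; P3→Z gives 5>4]
(A,Q,Z): NE
(A,Q,W): not NE [P1→B gives 8>5; P3→Z gives 5>0]
(A,R,X): not NE [P2→Q gives 8>7]
(A,R,Y): not NE [P3→X gives 7>5]
(A,R,Z): not NE [P2→Q gives 10>5; P3→X gives 7>5]
(A,R,W): not NE [P2→Q gives 9>5; P3→X gives 7>3]
(B,P,X): not NE [P3→Y gives 8>0]
(B,P,Y): not NE [P1→A gives 9>2; P2→Q gives 8>5]
(B,P,Z): not NE [P1→A gives 8>4; P3→Y gives 8>2]
(B,P,W): not NE [P2→Q gives 7>1; P3→Y gives 8>5]
(B,Q,X): not NE [P2→R gives 9>2; P3→Y gives 8>2]
(B,Q,Y): not NE [P1→A gives 9>2]
(B,Q,Z): not NE [P1→A gives 9>7; P2→P gives 8>5; P3→Y gives 8>1]
(B,Q,W): not NE [P3→Y gives 8>1]
(B,R,X): not NE [P1→A gives 6>0; P3→W gives 5>0]
(B,R,Y): not NE [P2→Q gives 8>1; P3→W gives 5>1]
(B,R,Z): not NE [P1→A gives 9>0; P2→P gives 8>1; P3→W gives 5>2]
(B,R,W): not NE [P1→A gives 5>2; P2→Q gives 7>3]

PSNE = {(A,Q,Z)}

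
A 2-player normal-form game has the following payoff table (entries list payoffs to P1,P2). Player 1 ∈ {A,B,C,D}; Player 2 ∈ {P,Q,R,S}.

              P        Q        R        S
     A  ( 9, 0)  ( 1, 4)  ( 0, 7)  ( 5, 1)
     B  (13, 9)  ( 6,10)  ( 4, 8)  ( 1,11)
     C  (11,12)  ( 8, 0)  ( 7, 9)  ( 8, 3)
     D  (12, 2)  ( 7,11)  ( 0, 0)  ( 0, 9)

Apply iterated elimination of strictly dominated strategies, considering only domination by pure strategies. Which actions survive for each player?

P1 drop A (C beats it: P:11>9 Q:8>1 R:7>0 S:8>5)
P2 drop R (P beats it: B:9>8 C:12>9 D:2>0)
P1→{B,C,D} P2→{P,Q,S}

Remaining: P1:{B,C,D} P2:{P,Q,S}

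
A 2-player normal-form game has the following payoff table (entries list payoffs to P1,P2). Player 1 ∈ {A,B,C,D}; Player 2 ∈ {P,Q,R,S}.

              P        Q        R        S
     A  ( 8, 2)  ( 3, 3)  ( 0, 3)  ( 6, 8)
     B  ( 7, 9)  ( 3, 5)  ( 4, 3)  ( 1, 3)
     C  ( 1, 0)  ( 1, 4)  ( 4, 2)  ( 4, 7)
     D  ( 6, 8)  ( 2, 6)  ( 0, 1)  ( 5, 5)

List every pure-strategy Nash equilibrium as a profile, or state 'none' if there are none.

PSNE = {(A,S)}

(A,P): not NE [P2→S gives 8>2]
(A,Q): not NE [P2→S gives 8>3]
(A,R): not NE [P1→C gives 4>0; P2→S gives 8>3]
(A,S): NE
(B,P): not NE [P1→A gives 8>7]
(B,Q): not NE [P2→P gives 9>5]
(B,R): not NE [P2→P gives 9>3]
(B,S): not NE [P1→A gives 6>1; P2→P gives 9>3]
(C,P): not NE [P1→A gives 8>1; P2→S gives 7>0]
(C,Q): not NE [P1→B gives 3>1; P2→S gives 7>4]
(C,R): not NE [P2→S gives 7>2]
(C,S): not NE [P1→A gives 6>4]
(D,P): not NE [P1→A gives 8>6]
(D,Q): not NE [P1→B gives 3>2; P2→P gives 8>6]
(D,R): not NE [P1→C gives 4>0; P2→P gives 8>1]
(D,S): not NE [P1→A gives 6>5; P2→P gives 8>5]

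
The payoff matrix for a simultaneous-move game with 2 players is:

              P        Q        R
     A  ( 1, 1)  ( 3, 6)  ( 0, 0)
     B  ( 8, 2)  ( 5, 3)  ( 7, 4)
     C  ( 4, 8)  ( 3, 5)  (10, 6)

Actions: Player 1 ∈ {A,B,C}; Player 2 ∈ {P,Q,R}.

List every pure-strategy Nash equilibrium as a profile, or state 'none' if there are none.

PSNE: ∅

(A,P): not NE [P1→B gives 8>1; P2→Q gives 6>1]
(A,Q): not NE [P1→B gives 5>3]
(A,R): not NE [P1→C gives 10>0; P2→Q gives 6>0]
(B,P): not NE [P2→R gives 4>2]
(B,Q): not NE [P2→R gives 4>3]
(B,R): not NE [P1→C gives 10>7]
(C,P): not NE [P1→B gives 8>4]
(C,Q): not NE [P1→B gives 5>3; P2→P gives 8>5]
(C,R): not NE [P2→P gives 8>6]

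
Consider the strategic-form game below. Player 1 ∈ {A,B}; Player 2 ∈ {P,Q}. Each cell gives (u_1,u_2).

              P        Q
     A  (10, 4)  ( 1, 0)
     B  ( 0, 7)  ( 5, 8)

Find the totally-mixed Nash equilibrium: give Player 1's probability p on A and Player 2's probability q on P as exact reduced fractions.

P1 mixes 1/5 on A; P2 mixes 2/7 on P

P1 indiff ⇒ q·10+(1-q)·1 = q·0+(1-q)·5 ⇒ q(10) = (1-q)(4) ⇒ q = 2/7
P2 indiff ⇒ p·4+(1-p)·7 = p·0+(1-p)·8 ⇒ p(4) = (1-p)(1) ⇒ p = 1/5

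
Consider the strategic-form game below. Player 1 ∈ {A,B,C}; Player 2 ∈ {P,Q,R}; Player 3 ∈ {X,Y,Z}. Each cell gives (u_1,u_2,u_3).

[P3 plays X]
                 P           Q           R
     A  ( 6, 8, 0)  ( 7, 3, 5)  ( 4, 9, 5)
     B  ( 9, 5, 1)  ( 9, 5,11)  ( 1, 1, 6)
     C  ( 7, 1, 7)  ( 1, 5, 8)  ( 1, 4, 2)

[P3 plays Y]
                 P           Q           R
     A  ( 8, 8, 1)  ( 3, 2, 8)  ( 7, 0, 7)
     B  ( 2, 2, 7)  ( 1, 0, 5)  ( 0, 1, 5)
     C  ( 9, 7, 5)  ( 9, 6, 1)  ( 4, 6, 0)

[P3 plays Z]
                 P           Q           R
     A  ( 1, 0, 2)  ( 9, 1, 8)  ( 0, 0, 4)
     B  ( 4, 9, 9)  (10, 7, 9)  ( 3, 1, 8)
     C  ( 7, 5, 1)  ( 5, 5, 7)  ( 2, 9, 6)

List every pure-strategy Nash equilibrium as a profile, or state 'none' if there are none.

(A,P,X): not NE [P1→B gives 9>6; P2→R gives 9>8; P3→Z gives 2>0]
(A,P,Y): not NE [P1→C gives 9>8; P3→Z gives 2>1]
(A,P,Z): not NE [P1→C gives 7>1; P2→Q gives 1>0]
(A,Q,X): not NE [P1→B gives 9>7; P2→R gives 9>3; P3→Z gives 8>5]
(A,Q,Y): not NE [P1→C gives 9>3; P2→P gives 8>2]
(A,Q,Z): not NE [P1→B gives 10>9]
(A,R,X): not NE [P3→Y gives 7>5]
(A,R,Y): not NE [P2→P gives 8>0]
(A,R,Z): not NE [P1→B gives 3>0; P2→Q gives 1>0; P3→Y gives 7>4]
(B,P,X): not NE [P3→Z gives 9>1]
(B,P,Y): not NE [P1→C gives 9>2; P3→Z gives 9>7]
(B,P,Z): not NE [P1→C gives 7>4]
(B,Q,X): NE
(B,Q,Y): not NE [P1→C gives 9>1; P2→P gives 2>0; P3→X gives 11>5]
(B,Q,Z): not NE [P2→P gives 9>7; P3→X gives 11>9]
(B,R,X): not NE [P1→A gives 4>1; P2→Q gives 5>1; P3→Z gives 8>6]
(B,R,Y): not NE [P1→A gives 7>0; P2→P gives 2>1; P3→Z gives 8>5]
(B,R,Z): not NE [P2→P gives 9>1]
(C,P,X): not NE [P1→B gives 9>7; P2→Q gives 5>1]
(C,P,Y): not NE [P3→X gives 7>5]
(C,P,Z): not NE [P2→R gives 9>5; P3→X gives 7>1]
(C,Q,X): not NE [P1→B gives 9>1]
(C,Q,Y): not NE [P2→P gives 7>6; P3→X gives 8>1]
(C,Q,Z): not NE [P1→B gives 10>5; P2→R gives 9>5; P3→X gives 8>7]
(C,R,X): not NE [P1→A gives 4>1; P2→Q gives 5>4; P3→Z gives 6>2]
(C,R,Y): not NE [P1→A gives 7>4; P2→P gives 7>6; P3→Z gives 6>0]
(C,R,Z): not NE [P1→B gives 3>2]

NE set: (B,Q,X)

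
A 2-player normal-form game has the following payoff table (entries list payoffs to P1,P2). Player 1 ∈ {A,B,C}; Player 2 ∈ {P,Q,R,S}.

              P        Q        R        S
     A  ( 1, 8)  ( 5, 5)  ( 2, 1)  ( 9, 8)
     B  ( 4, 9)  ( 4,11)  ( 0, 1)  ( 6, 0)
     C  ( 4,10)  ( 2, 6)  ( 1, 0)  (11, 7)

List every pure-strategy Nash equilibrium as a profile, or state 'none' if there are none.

(A,P): not NE [P1→C gives 4>1]
(A,Q): not NE [P2→S gives 8>5]
(A,R): not NE [P2→S gives 8>1]
(A,S): not NE [P1→C gives 11>9]
(B,P): not NE [P2→Q gives 11>9]
(B,Q): not NE [P1→A gives 5>4]
(B,R): not NE [P1→A gives 2>0; P2→Q gives 11>1]
(B,S): not NE [P1→C gives 11>6; P2→Q gives 11>0]
(C,P): NE
(C,Q): not NE [P1→A gives 5>2; P2→P gives 10>6]
(C,R): not NE [P1→A gives 2>1; P2→P gives 10>0]
(C,S): not NE [P2→P gives 10>7]

PSNE = {(C,P)}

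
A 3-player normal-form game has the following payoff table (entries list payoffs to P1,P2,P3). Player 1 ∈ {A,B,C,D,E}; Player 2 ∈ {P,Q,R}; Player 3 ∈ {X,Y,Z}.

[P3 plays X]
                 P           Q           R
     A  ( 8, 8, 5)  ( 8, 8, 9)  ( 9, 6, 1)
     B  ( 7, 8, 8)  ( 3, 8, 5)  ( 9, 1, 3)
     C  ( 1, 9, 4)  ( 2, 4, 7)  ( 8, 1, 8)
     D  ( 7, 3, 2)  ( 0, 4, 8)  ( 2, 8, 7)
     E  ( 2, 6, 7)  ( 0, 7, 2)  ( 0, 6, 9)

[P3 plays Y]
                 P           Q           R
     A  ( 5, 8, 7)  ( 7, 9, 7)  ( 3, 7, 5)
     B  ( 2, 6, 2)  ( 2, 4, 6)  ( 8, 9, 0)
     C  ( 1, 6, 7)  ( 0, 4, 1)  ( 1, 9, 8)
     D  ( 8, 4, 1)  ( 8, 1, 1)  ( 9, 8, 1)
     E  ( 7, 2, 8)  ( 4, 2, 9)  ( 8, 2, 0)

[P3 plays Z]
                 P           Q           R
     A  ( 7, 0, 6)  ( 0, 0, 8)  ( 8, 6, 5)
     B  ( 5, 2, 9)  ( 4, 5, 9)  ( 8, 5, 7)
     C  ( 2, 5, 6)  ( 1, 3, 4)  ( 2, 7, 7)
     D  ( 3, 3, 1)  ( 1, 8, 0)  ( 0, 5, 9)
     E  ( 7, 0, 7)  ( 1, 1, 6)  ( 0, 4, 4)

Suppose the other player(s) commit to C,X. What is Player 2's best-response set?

P2 best: {P}

u_2(P vs C,X) = 9
u_2(Q vs C,X) = 4
u_2(R vs C,X) = 1
max payoff 9 at {P}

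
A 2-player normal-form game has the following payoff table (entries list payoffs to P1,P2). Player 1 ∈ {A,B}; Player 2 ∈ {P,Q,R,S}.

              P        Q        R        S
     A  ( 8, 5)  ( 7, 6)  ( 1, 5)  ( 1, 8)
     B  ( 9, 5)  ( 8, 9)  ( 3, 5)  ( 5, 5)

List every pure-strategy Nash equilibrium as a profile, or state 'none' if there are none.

Nash profiles: (B,Q)

(A,P): not NE [P1→B gives 9>8; P2→S gives 8>5]
(A,Q): not NE [P1→B gives 8>7; P2→S gives 8>6]
(A,R): not NE [P1→B gives 3>1; P2→S gives 8>5]
(A,S): not NE [P1→B gives 5>1]
(B,P): not NE [P2→Q gives 9>5]
(B,Q): NE
(B,R): not NE [P2→Q gives 9>5]
(B,S): not NE [P2→Q gives 9>5]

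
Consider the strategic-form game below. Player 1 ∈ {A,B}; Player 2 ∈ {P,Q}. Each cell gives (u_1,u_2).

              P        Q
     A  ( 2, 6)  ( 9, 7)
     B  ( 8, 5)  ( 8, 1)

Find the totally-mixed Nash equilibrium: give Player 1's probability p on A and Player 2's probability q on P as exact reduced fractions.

P1 indiff ⇒ q·2+(1-q)·9 = q·8+(1-q)·8 ⇒ q(-6) = (1-q)(-1) ⇒ q = 1/7
P2 indiff ⇒ p·6+(1-p)·5 = p·7+(1-p)·1 ⇒ p(-1) = (1-p)(-4) ⇒ p = 4/5

P1 mixes 4/5 on A; P2 mixes 1/7 on P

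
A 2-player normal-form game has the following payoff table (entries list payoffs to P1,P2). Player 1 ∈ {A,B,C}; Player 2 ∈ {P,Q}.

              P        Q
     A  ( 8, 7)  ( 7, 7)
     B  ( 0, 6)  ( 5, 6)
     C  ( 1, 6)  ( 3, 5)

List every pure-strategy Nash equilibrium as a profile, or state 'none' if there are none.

Nash profiles: (A,P), (A,Q)

(A,P): NE
(A,Q): NE
(B,P): not NE [P1→A gives 8>0]
(B,Q): not NE [P1→A gives 7>5]
(C,P): not NE [P1→A gives 8>1]
(C,Q): not NE [P1→A gives 7>3; P2→P gives 6>5]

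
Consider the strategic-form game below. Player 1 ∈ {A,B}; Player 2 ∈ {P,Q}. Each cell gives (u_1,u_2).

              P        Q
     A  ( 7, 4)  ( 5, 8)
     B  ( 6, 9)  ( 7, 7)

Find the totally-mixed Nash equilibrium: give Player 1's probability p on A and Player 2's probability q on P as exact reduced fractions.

P1 indiff ⇒ q·7+(1-q)·5 = q·6+(1-q)·7 ⇒ q(1) = (1-q)(2) ⇒ q = 2/3
P2 indiff ⇒ p·4+(1-p)·9 = p·8+(1-p)·7 ⇒ p(-4) = (1-p)(-2) ⇒ p = 1/3

(p,q) = (1/3, 2/3)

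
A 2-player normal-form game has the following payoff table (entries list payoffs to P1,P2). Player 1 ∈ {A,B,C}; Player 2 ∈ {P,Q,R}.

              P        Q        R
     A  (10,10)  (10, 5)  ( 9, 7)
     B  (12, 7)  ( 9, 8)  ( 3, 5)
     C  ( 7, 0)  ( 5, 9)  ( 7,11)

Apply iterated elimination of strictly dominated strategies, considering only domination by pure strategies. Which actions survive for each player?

P1 drop C (A beats it: P:10>7 Q:10>5 R:9>7)
P2 drop R (P beats it: A:10>7 B:7>5)
P1→{A,B} P2→{P,Q}

IESDS → P1:{A,B} P2:{P,Q}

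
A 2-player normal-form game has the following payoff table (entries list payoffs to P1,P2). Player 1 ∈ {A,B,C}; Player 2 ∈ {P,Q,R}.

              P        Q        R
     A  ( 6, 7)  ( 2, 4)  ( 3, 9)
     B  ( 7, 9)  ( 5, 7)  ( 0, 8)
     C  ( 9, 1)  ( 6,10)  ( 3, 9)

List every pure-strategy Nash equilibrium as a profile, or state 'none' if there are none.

(A,P): not NE [P1→C gives 9>6; P2→R gives 9>7]
(A,Q): not NE [P1→C gives 6>2; P2→R gives 9>4]
(A,R): NE
(B,P): not NE [P1→C gives 9>7]
(B,Q): not NE [P1→C gives 6>5; P2→P gives 9>7]
(B,R): not NE [P1→C gives 3>0; P2→P gives 9>8]
(C,P): not NE [P2→Q gives 10>1]
(C,Q): NE
(C,R): not NE [P2→Q gives 10>9]

Nash profiles: (A,R), (C,Q)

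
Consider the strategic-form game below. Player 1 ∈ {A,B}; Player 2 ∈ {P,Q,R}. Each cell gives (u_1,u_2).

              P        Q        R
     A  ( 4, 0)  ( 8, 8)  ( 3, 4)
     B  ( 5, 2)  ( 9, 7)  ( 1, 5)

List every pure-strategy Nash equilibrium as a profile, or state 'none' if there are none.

PSNE = {(B,Q)}

(A,P): not NE [P1→B gives 5>4; P2→Q gives 8>0]
(A,Q): not NE [P1→B gives 9>8]
(A,R): not NE [P2→Q gives 8>4]
(B,P): not NE [P2→Q gives 7>2]
(B,Q): NE
(B,R): not NE [P1→A gives 3>1; P2→Q gives 7>5]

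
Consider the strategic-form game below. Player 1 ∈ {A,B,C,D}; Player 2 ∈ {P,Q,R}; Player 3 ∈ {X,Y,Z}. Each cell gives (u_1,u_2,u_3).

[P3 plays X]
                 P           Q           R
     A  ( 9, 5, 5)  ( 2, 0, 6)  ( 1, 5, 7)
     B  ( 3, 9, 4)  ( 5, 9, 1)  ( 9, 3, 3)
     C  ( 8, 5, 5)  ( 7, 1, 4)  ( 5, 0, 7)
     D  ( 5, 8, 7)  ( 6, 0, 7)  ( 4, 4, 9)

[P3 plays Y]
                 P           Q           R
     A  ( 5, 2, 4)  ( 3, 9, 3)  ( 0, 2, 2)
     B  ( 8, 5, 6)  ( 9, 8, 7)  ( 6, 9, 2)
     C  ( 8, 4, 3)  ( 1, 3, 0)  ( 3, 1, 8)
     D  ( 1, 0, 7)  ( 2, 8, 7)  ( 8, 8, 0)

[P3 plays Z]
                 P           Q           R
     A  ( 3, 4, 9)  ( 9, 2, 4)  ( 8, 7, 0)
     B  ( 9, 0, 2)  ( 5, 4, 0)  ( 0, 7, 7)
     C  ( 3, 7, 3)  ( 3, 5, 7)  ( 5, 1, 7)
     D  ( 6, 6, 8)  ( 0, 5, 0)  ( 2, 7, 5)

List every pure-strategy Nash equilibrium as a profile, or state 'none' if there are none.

(A,P,X): not NE [P3→Z gives 9>5]
(A,P,Y): not NE [P1→C gives 8>5; P2→Q gives 9>2; P3→Z gives 9>4]
(A,P,Z): not NE [P1→B gives 9>3; P2→R gives 7>4]
(A,Q,X): not NE [P1→C gives 7>2; P2→R gives 5>0]
(A,Q,Y): not NE [P1→B gives 9>3; P3→X gives 6>3]
(A,Q,Z): not NE [P2→R gives 7>2; P3→X gives 6>4]
(A,R,X): not NE [P1→B gives 9>1]
(A,R,Y): not NE [P1→D gives 8>0; P2→Q gives 9>2; P3→X gives 7>2]
(A,R,Z): not NE [P3→X gives 7>0]
(B,P,X): not NE [P1→A gives 9>3; P3→Y gives 6>4]
(B,P,Y): not NE [P2→R gives 9>5]
(B,P,Z): not NE [P2→R gives 7>0; P3→Y gives 6>2]
(B,Q,X): not NE [P1→C gives 7>5; P3→Y gives 7>1]
(B,Q,Y): not NE [P2→R gives 9>8]
(B,Q,Z): not NE [P1→A gives 9>5; P2→R gives 7>4; P3→Y gives 7>0]
(B,R,X): not NE [P2→Q gives 9>3; P3→Z gives 7>3]
(B,R,Y): not NE [P1→D gives 8>6; P3→Z gives 7>2]
(B,R,Z): not NE [P1→A gives 8>0]
(C,P,X): not NE [P1→A gives 9>8]
(C,P,Y): not NE [P3→X gives 5>3]
(C,P,Z): not NE [P1→B gives 9>3; P3→X gives 5>3]
(C,Q,X): not NE [P2→P gives 5>1; P3→Z gives 7>4]
(C,Q,Y): not NE [P1→B gives 9>1; P2→P gives 4>3; P3→Z gives 7>0]
(C,Q,Z): not NE [P1→A gives 9>3; P2→P gives 7>5]
(C,R,X): not NE [P1→B gives 9>5; P2→P gives 5>0; P3→Y gives 8>7]
(C,R,Y): not NE [P1→D gives 8>3; P2→P gives 4>1]
(C,R,Z): not NE [P1→A gives 8>5; P2→P gives 7>1; P3→Y gives 8>7]
(D,P,X): not NE [P1→A gives 9>5; P3→Z gives 8>7]
(D,P,Y): not NE [P1→C gives 8>1; P2→R gives 8>0; P3→Z gives 8>7]
(D,P,Z): not NE [P1→B gives 9>6; P2→R gives 7>6]
(D,Q,X): not NE [P1→C gives 7>6; P2→P gives 8>0]
(D,Q,Y): not NE [P1→B gives 9>2]
(D,Q,Z): not NE [P1→A gives 9>0; P2→R gives 7>5; P3→Y gives 7>0]
(D,R,X): not NE [P1→B gives 9>4; P2→P gives 8>4]
(D,R,Y): not NE [P3→X gives 9>0]
(D,R,Z): not NE [P1→A gives 8>2; P3→X gives 9>5]

PSNE: ∅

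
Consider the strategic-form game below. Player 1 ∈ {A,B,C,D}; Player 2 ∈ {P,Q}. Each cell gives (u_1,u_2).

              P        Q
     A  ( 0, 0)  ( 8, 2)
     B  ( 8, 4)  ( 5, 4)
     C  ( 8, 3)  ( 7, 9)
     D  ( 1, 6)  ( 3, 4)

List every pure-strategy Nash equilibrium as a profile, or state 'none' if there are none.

Nash profiles: (A,Q), (B,P)

(A,P): not NE [P1→C gives 8>0; P2→Q gives 2>0]
(A,Q): NE
(B,P): NE
(B,Q): not NE [P1→A gives 8>5]
(C,P): not NE [P2→Q gives 9>3]
(C,Q): not NE [P1→A gives 8>7]
(D,P): not NE [P1→C gives 8>1]
(D,Q): not NE [P1→A gives 8>3; P2→P gives 6>4]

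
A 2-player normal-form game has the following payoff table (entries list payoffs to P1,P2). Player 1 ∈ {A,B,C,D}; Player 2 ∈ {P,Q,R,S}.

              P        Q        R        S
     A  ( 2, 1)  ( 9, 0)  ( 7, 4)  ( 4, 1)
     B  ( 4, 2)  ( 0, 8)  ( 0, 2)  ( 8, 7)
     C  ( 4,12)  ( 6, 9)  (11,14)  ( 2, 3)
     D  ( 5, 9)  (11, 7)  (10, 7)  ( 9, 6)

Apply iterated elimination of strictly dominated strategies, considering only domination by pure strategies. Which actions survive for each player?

P1 drop A (D beats it: P:5>2 Q:11>9 R:10>7 S:9>4)
P1 drop B (D beats it: P:5>4 Q:11>0 R:10>0 S:9>8)
P2 drop Q (P beats it: C:12>9 D:9>7)
P2 drop S (P beats it: C:12>3 D:9>6)
P1→{C,D} P2→{P,R}

Remaining: P1:{C,D} P2:{P,R}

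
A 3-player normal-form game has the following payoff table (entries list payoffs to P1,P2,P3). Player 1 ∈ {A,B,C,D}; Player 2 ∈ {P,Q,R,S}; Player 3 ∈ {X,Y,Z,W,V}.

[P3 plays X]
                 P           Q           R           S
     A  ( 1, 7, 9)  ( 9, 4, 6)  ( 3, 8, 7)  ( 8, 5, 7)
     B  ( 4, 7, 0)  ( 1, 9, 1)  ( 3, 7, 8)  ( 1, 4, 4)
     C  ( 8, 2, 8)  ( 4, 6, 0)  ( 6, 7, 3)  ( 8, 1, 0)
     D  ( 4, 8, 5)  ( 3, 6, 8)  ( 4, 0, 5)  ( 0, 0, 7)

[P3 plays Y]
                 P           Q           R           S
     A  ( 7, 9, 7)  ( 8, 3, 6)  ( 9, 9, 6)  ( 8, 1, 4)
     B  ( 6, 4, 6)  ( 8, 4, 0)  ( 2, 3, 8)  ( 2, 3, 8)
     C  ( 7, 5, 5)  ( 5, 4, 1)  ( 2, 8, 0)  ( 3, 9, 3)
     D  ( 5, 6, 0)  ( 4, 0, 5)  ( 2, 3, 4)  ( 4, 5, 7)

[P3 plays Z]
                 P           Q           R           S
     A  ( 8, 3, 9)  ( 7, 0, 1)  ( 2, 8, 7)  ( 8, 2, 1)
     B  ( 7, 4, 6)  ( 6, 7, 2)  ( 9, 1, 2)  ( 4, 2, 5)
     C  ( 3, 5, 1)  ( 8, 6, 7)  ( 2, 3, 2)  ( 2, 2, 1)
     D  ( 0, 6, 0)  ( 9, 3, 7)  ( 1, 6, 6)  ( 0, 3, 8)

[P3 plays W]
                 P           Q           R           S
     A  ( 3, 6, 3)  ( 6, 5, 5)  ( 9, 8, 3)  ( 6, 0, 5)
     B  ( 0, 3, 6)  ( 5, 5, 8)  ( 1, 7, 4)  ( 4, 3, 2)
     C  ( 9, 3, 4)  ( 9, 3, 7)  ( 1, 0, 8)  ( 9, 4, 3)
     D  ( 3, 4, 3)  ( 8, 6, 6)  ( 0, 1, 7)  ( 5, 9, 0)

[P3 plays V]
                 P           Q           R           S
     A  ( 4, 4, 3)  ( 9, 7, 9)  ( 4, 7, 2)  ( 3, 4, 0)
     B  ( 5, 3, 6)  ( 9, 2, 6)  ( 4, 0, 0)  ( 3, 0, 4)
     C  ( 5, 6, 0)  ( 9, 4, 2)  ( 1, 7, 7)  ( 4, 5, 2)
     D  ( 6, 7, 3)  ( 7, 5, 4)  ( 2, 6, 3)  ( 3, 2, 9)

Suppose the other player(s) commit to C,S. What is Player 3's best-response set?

BR_3 = {Y,W}

u_3(X vs C,S) = 0
u_3(Y vs C,S) = 3
u_3(Z vs C,S) = 1
u_3(W vs C,S) = 3
u_3(V vs C,S) = 2
max payoff 3 at {Y,W}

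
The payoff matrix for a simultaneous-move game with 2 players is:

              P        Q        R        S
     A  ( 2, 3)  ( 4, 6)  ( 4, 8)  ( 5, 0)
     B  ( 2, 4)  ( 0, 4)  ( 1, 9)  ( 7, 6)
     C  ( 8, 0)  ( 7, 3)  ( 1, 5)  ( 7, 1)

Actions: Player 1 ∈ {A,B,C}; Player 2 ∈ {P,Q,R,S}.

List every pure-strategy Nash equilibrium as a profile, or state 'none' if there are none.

(A,P): not NE [P1→C gives 8>2; P2→R gives 8>3]
(A,Q): not NE [P1→C gives 7>4; P2→R gives 8>6]
(A,R): NE
(A,S): not NE [P1→C gives 7>5; P2→R gives 8>0]
(B,P): not NE [P1→C gives 8>2; P2→R gives 9>4]
(B,Q): not NE [P1→C gives 7>0; P2→R gives 9>4]
(B,R): not NE [P1→A gives 4>1]
(B,S): not NE [P2→R gives 9>6]
(C,P): not NE [P2→R gives 5>0]
(C,Q): not NE [P2→R gives 5>3]
(C,R): not NE [P1→A gives 4>1]
(C,S): not NE [P2→R gives 5>1]

Nash profiles: (A,R)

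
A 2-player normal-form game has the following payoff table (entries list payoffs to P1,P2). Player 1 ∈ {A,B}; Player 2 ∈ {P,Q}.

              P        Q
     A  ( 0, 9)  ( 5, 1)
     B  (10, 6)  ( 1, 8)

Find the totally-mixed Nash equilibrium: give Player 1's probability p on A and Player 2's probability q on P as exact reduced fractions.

P1 mixes 1/5 on A; P2 mixes 2/7 on P

P1 indiff ⇒ q·0+(1-q)·5 = q·10+(1-q)·1 ⇒ q(-10) = (1-q)(-4) ⇒ q = 2/7
P2 indiff ⇒ p·9+(1-p)·6 = p·1+(1-p)·8 ⇒ p(8) = (1-p)(2) ⇒ p = 1/5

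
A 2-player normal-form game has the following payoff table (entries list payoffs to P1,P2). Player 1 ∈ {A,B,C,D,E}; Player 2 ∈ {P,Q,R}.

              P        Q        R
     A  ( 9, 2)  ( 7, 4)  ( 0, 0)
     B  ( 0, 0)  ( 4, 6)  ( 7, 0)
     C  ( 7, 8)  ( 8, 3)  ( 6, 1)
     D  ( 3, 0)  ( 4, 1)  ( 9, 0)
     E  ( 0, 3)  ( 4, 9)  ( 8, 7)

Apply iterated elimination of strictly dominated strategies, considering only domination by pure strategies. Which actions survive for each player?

P2 drop R (Q beats it: A:4>0 B:6>0 C:3>1 D:1>0 E:9>7)
P1 drop B (A beats it: P:9>0 Q:7>4)
P1 drop D (A beats it: P:9>3 Q:7>4)
P1 drop E (A beats it: P:9>0 Q:7>4)
P1→{A,C} P2→{P,Q}

IESDS → P1:{A,C} P2:{P,Q}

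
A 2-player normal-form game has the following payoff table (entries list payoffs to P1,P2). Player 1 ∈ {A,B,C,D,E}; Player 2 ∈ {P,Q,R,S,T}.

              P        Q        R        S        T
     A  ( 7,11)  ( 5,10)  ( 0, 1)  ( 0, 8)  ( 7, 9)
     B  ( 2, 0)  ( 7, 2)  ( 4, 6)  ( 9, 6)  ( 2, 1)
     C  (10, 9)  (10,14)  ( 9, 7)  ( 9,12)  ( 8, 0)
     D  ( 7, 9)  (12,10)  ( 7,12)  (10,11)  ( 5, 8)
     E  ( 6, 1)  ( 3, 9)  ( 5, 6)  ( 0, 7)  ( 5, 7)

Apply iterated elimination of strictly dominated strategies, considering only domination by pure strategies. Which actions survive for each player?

Survivors P1:{C,D} P2:{Q,R,S}

P1 drop A (C beats it: P:10>7 Q:10>5 R:9>0 S:9>0 T:8>7)
P1 drop B (D beats it: P:7>2 Q:12>7 R:7>4 S:10>9 T:5>2)
P1 drop E (C beats it: P:10>6 Q:10>3 R:9>5 S:9>0 T:8>5)
P2 drop P (Q beats it: C:14>9 D:10>9)
P2 drop T (Q beats it: C:14>0 D:10>8)
P1→{C,D} P2→{Q,R,S}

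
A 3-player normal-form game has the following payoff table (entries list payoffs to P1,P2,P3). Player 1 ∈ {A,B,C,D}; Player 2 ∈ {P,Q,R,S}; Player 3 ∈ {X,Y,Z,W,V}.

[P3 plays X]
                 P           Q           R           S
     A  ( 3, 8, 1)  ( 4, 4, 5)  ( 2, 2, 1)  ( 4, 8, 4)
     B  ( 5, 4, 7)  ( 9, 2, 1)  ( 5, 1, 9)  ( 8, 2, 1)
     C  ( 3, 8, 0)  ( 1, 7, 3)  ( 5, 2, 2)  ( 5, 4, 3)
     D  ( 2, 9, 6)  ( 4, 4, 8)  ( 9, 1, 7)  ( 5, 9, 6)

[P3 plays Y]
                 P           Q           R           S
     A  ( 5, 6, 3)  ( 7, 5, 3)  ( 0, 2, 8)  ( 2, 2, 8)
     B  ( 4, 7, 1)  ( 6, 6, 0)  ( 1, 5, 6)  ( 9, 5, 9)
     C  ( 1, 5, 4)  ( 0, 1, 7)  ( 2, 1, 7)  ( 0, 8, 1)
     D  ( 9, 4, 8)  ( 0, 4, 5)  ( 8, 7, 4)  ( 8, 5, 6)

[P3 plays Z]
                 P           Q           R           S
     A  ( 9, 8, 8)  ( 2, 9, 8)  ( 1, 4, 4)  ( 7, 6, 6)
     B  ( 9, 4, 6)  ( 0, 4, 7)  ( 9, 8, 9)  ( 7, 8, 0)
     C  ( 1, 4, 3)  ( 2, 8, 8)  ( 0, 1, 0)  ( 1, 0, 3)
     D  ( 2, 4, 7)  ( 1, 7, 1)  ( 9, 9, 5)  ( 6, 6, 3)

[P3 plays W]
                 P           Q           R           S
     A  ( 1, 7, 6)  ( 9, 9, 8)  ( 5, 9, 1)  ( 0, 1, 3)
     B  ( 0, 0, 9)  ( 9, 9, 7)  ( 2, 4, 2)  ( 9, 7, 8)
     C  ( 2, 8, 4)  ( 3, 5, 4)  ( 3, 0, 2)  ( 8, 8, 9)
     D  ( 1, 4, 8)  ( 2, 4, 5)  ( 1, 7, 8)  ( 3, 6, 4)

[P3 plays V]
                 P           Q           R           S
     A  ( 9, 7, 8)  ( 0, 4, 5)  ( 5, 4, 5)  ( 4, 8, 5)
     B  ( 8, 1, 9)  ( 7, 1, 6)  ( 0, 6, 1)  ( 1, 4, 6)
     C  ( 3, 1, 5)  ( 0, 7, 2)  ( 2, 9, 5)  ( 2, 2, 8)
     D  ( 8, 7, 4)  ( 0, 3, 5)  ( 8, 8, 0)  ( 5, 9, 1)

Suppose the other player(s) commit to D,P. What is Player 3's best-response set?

P3 best: {Y,W}

u_3(X vs D,P) = 6
u_3(Y vs D,P) = 8
u_3(Z vs D,P) = 7
u_3(W vs D,P) = 8
u_3(V vs D,P) = 4
max payoff 8 at {Y,W}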